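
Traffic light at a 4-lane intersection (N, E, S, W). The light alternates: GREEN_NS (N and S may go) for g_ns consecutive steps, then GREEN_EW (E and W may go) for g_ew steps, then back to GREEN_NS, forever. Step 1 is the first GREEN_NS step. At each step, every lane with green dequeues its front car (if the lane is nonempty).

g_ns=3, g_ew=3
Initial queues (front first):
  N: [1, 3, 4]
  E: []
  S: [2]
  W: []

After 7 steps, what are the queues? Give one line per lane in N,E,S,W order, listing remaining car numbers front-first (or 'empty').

Step 1 [NS]: N:car1-GO,E:wait,S:car2-GO,W:wait | queues: N=2 E=0 S=0 W=0
Step 2 [NS]: N:car3-GO,E:wait,S:empty,W:wait | queues: N=1 E=0 S=0 W=0
Step 3 [NS]: N:car4-GO,E:wait,S:empty,W:wait | queues: N=0 E=0 S=0 W=0

N: empty
E: empty
S: empty
W: empty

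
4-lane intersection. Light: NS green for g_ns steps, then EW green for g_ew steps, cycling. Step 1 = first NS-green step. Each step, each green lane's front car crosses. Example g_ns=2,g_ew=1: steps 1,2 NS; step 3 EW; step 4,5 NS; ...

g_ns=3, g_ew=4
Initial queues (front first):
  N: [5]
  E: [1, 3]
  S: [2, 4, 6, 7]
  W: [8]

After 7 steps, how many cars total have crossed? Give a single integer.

Answer: 7

Derivation:
Step 1 [NS]: N:car5-GO,E:wait,S:car2-GO,W:wait | queues: N=0 E=2 S=3 W=1
Step 2 [NS]: N:empty,E:wait,S:car4-GO,W:wait | queues: N=0 E=2 S=2 W=1
Step 3 [NS]: N:empty,E:wait,S:car6-GO,W:wait | queues: N=0 E=2 S=1 W=1
Step 4 [EW]: N:wait,E:car1-GO,S:wait,W:car8-GO | queues: N=0 E=1 S=1 W=0
Step 5 [EW]: N:wait,E:car3-GO,S:wait,W:empty | queues: N=0 E=0 S=1 W=0
Step 6 [EW]: N:wait,E:empty,S:wait,W:empty | queues: N=0 E=0 S=1 W=0
Step 7 [EW]: N:wait,E:empty,S:wait,W:empty | queues: N=0 E=0 S=1 W=0
Cars crossed by step 7: 7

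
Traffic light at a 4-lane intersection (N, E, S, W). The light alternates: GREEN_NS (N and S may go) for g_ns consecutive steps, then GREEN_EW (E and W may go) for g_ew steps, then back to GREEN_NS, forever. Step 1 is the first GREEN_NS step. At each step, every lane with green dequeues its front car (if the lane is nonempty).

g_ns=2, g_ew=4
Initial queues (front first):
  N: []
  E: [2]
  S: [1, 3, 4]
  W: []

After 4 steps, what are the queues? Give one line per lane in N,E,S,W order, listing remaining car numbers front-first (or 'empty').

Step 1 [NS]: N:empty,E:wait,S:car1-GO,W:wait | queues: N=0 E=1 S=2 W=0
Step 2 [NS]: N:empty,E:wait,S:car3-GO,W:wait | queues: N=0 E=1 S=1 W=0
Step 3 [EW]: N:wait,E:car2-GO,S:wait,W:empty | queues: N=0 E=0 S=1 W=0
Step 4 [EW]: N:wait,E:empty,S:wait,W:empty | queues: N=0 E=0 S=1 W=0

N: empty
E: empty
S: 4
W: empty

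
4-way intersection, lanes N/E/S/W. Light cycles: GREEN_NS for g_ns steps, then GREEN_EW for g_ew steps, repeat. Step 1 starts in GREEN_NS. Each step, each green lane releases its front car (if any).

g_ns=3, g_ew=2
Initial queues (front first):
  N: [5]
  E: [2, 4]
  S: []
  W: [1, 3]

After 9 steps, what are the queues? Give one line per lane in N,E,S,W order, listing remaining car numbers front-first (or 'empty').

Step 1 [NS]: N:car5-GO,E:wait,S:empty,W:wait | queues: N=0 E=2 S=0 W=2
Step 2 [NS]: N:empty,E:wait,S:empty,W:wait | queues: N=0 E=2 S=0 W=2
Step 3 [NS]: N:empty,E:wait,S:empty,W:wait | queues: N=0 E=2 S=0 W=2
Step 4 [EW]: N:wait,E:car2-GO,S:wait,W:car1-GO | queues: N=0 E=1 S=0 W=1
Step 5 [EW]: N:wait,E:car4-GO,S:wait,W:car3-GO | queues: N=0 E=0 S=0 W=0

N: empty
E: empty
S: empty
W: empty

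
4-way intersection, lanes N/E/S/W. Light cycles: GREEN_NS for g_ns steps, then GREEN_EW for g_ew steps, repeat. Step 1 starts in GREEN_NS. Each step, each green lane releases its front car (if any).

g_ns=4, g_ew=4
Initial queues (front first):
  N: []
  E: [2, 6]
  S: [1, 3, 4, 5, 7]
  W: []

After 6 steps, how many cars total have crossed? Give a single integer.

Answer: 6

Derivation:
Step 1 [NS]: N:empty,E:wait,S:car1-GO,W:wait | queues: N=0 E=2 S=4 W=0
Step 2 [NS]: N:empty,E:wait,S:car3-GO,W:wait | queues: N=0 E=2 S=3 W=0
Step 3 [NS]: N:empty,E:wait,S:car4-GO,W:wait | queues: N=0 E=2 S=2 W=0
Step 4 [NS]: N:empty,E:wait,S:car5-GO,W:wait | queues: N=0 E=2 S=1 W=0
Step 5 [EW]: N:wait,E:car2-GO,S:wait,W:empty | queues: N=0 E=1 S=1 W=0
Step 6 [EW]: N:wait,E:car6-GO,S:wait,W:empty | queues: N=0 E=0 S=1 W=0
Cars crossed by step 6: 6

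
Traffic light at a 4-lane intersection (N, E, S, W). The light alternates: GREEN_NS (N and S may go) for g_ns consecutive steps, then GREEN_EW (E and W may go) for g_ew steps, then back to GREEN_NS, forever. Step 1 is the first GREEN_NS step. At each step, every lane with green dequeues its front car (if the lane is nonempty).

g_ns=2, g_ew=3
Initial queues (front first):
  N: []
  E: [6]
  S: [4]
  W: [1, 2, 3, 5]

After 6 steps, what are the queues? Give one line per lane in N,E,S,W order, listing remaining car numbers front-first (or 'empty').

Step 1 [NS]: N:empty,E:wait,S:car4-GO,W:wait | queues: N=0 E=1 S=0 W=4
Step 2 [NS]: N:empty,E:wait,S:empty,W:wait | queues: N=0 E=1 S=0 W=4
Step 3 [EW]: N:wait,E:car6-GO,S:wait,W:car1-GO | queues: N=0 E=0 S=0 W=3
Step 4 [EW]: N:wait,E:empty,S:wait,W:car2-GO | queues: N=0 E=0 S=0 W=2
Step 5 [EW]: N:wait,E:empty,S:wait,W:car3-GO | queues: N=0 E=0 S=0 W=1
Step 6 [NS]: N:empty,E:wait,S:empty,W:wait | queues: N=0 E=0 S=0 W=1

N: empty
E: empty
S: empty
W: 5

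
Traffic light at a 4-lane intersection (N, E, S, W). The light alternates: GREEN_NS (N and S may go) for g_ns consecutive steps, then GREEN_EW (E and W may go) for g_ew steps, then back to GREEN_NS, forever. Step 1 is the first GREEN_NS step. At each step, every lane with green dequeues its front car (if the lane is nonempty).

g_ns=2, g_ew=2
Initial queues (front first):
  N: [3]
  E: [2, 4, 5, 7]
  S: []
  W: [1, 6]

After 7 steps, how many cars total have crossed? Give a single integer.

Step 1 [NS]: N:car3-GO,E:wait,S:empty,W:wait | queues: N=0 E=4 S=0 W=2
Step 2 [NS]: N:empty,E:wait,S:empty,W:wait | queues: N=0 E=4 S=0 W=2
Step 3 [EW]: N:wait,E:car2-GO,S:wait,W:car1-GO | queues: N=0 E=3 S=0 W=1
Step 4 [EW]: N:wait,E:car4-GO,S:wait,W:car6-GO | queues: N=0 E=2 S=0 W=0
Step 5 [NS]: N:empty,E:wait,S:empty,W:wait | queues: N=0 E=2 S=0 W=0
Step 6 [NS]: N:empty,E:wait,S:empty,W:wait | queues: N=0 E=2 S=0 W=0
Step 7 [EW]: N:wait,E:car5-GO,S:wait,W:empty | queues: N=0 E=1 S=0 W=0
Cars crossed by step 7: 6

Answer: 6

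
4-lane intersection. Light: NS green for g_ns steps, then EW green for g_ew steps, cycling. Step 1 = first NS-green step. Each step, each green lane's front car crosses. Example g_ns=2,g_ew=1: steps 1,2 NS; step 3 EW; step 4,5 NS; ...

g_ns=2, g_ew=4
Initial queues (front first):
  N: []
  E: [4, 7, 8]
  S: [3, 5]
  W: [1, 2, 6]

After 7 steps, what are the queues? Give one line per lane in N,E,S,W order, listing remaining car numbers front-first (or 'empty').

Step 1 [NS]: N:empty,E:wait,S:car3-GO,W:wait | queues: N=0 E=3 S=1 W=3
Step 2 [NS]: N:empty,E:wait,S:car5-GO,W:wait | queues: N=0 E=3 S=0 W=3
Step 3 [EW]: N:wait,E:car4-GO,S:wait,W:car1-GO | queues: N=0 E=2 S=0 W=2
Step 4 [EW]: N:wait,E:car7-GO,S:wait,W:car2-GO | queues: N=0 E=1 S=0 W=1
Step 5 [EW]: N:wait,E:car8-GO,S:wait,W:car6-GO | queues: N=0 E=0 S=0 W=0

N: empty
E: empty
S: empty
W: empty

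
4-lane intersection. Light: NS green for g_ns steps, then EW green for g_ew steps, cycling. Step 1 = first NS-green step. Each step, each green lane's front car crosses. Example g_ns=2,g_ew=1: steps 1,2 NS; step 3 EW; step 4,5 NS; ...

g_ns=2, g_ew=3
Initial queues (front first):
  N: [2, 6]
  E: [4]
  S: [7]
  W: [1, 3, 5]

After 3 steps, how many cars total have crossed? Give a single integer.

Answer: 5

Derivation:
Step 1 [NS]: N:car2-GO,E:wait,S:car7-GO,W:wait | queues: N=1 E=1 S=0 W=3
Step 2 [NS]: N:car6-GO,E:wait,S:empty,W:wait | queues: N=0 E=1 S=0 W=3
Step 3 [EW]: N:wait,E:car4-GO,S:wait,W:car1-GO | queues: N=0 E=0 S=0 W=2
Cars crossed by step 3: 5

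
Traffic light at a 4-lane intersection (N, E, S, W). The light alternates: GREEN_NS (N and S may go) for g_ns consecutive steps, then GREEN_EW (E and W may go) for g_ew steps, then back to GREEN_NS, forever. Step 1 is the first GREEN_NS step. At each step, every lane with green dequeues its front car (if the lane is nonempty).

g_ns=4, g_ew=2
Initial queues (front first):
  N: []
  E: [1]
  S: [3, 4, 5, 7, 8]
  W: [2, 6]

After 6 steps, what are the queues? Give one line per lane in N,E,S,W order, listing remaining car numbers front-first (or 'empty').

Step 1 [NS]: N:empty,E:wait,S:car3-GO,W:wait | queues: N=0 E=1 S=4 W=2
Step 2 [NS]: N:empty,E:wait,S:car4-GO,W:wait | queues: N=0 E=1 S=3 W=2
Step 3 [NS]: N:empty,E:wait,S:car5-GO,W:wait | queues: N=0 E=1 S=2 W=2
Step 4 [NS]: N:empty,E:wait,S:car7-GO,W:wait | queues: N=0 E=1 S=1 W=2
Step 5 [EW]: N:wait,E:car1-GO,S:wait,W:car2-GO | queues: N=0 E=0 S=1 W=1
Step 6 [EW]: N:wait,E:empty,S:wait,W:car6-GO | queues: N=0 E=0 S=1 W=0

N: empty
E: empty
S: 8
W: empty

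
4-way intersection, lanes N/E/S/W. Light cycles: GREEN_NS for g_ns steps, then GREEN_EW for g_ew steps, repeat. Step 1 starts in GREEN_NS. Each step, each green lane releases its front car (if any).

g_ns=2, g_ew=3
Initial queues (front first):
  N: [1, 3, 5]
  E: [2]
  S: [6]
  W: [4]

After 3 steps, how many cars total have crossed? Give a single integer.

Step 1 [NS]: N:car1-GO,E:wait,S:car6-GO,W:wait | queues: N=2 E=1 S=0 W=1
Step 2 [NS]: N:car3-GO,E:wait,S:empty,W:wait | queues: N=1 E=1 S=0 W=1
Step 3 [EW]: N:wait,E:car2-GO,S:wait,W:car4-GO | queues: N=1 E=0 S=0 W=0
Cars crossed by step 3: 5

Answer: 5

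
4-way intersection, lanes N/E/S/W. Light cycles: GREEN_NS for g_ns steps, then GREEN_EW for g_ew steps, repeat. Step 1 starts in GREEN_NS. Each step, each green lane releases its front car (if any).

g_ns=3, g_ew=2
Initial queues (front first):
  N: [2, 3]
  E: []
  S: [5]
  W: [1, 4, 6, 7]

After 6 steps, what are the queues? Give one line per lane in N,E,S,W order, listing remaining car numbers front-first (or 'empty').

Step 1 [NS]: N:car2-GO,E:wait,S:car5-GO,W:wait | queues: N=1 E=0 S=0 W=4
Step 2 [NS]: N:car3-GO,E:wait,S:empty,W:wait | queues: N=0 E=0 S=0 W=4
Step 3 [NS]: N:empty,E:wait,S:empty,W:wait | queues: N=0 E=0 S=0 W=4
Step 4 [EW]: N:wait,E:empty,S:wait,W:car1-GO | queues: N=0 E=0 S=0 W=3
Step 5 [EW]: N:wait,E:empty,S:wait,W:car4-GO | queues: N=0 E=0 S=0 W=2
Step 6 [NS]: N:empty,E:wait,S:empty,W:wait | queues: N=0 E=0 S=0 W=2

N: empty
E: empty
S: empty
W: 6 7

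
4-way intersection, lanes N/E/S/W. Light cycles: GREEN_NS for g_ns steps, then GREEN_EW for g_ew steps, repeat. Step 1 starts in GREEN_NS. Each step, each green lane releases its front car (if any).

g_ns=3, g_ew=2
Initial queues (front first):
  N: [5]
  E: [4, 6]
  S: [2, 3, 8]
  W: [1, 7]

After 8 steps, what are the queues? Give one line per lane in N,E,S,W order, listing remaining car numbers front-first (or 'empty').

Step 1 [NS]: N:car5-GO,E:wait,S:car2-GO,W:wait | queues: N=0 E=2 S=2 W=2
Step 2 [NS]: N:empty,E:wait,S:car3-GO,W:wait | queues: N=0 E=2 S=1 W=2
Step 3 [NS]: N:empty,E:wait,S:car8-GO,W:wait | queues: N=0 E=2 S=0 W=2
Step 4 [EW]: N:wait,E:car4-GO,S:wait,W:car1-GO | queues: N=0 E=1 S=0 W=1
Step 5 [EW]: N:wait,E:car6-GO,S:wait,W:car7-GO | queues: N=0 E=0 S=0 W=0

N: empty
E: empty
S: empty
W: empty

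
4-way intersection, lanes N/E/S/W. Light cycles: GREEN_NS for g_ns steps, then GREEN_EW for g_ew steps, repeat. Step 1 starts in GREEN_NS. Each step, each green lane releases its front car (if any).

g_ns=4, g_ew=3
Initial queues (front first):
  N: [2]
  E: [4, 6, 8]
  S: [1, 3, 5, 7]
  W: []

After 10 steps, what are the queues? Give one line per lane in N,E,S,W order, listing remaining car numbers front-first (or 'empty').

Step 1 [NS]: N:car2-GO,E:wait,S:car1-GO,W:wait | queues: N=0 E=3 S=3 W=0
Step 2 [NS]: N:empty,E:wait,S:car3-GO,W:wait | queues: N=0 E=3 S=2 W=0
Step 3 [NS]: N:empty,E:wait,S:car5-GO,W:wait | queues: N=0 E=3 S=1 W=0
Step 4 [NS]: N:empty,E:wait,S:car7-GO,W:wait | queues: N=0 E=3 S=0 W=0
Step 5 [EW]: N:wait,E:car4-GO,S:wait,W:empty | queues: N=0 E=2 S=0 W=0
Step 6 [EW]: N:wait,E:car6-GO,S:wait,W:empty | queues: N=0 E=1 S=0 W=0
Step 7 [EW]: N:wait,E:car8-GO,S:wait,W:empty | queues: N=0 E=0 S=0 W=0

N: empty
E: empty
S: empty
W: empty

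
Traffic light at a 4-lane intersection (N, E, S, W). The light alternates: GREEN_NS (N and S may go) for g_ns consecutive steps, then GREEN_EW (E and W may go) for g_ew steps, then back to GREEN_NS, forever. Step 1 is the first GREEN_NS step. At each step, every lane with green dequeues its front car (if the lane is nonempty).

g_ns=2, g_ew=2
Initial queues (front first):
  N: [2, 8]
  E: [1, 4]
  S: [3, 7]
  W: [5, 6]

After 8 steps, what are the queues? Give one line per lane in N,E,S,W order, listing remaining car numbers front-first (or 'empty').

Step 1 [NS]: N:car2-GO,E:wait,S:car3-GO,W:wait | queues: N=1 E=2 S=1 W=2
Step 2 [NS]: N:car8-GO,E:wait,S:car7-GO,W:wait | queues: N=0 E=2 S=0 W=2
Step 3 [EW]: N:wait,E:car1-GO,S:wait,W:car5-GO | queues: N=0 E=1 S=0 W=1
Step 4 [EW]: N:wait,E:car4-GO,S:wait,W:car6-GO | queues: N=0 E=0 S=0 W=0

N: empty
E: empty
S: empty
W: empty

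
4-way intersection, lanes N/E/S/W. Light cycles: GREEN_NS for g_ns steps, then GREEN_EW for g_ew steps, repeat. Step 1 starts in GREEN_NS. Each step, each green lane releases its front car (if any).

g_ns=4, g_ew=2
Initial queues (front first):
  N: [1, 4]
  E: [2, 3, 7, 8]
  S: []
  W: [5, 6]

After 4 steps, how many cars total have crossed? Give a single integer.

Step 1 [NS]: N:car1-GO,E:wait,S:empty,W:wait | queues: N=1 E=4 S=0 W=2
Step 2 [NS]: N:car4-GO,E:wait,S:empty,W:wait | queues: N=0 E=4 S=0 W=2
Step 3 [NS]: N:empty,E:wait,S:empty,W:wait | queues: N=0 E=4 S=0 W=2
Step 4 [NS]: N:empty,E:wait,S:empty,W:wait | queues: N=0 E=4 S=0 W=2
Cars crossed by step 4: 2

Answer: 2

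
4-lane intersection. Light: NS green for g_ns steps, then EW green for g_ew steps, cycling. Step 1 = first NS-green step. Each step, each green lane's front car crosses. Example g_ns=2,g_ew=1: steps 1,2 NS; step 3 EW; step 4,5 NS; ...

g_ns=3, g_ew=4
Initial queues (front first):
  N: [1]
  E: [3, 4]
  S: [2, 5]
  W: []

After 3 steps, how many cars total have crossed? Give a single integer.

Answer: 3

Derivation:
Step 1 [NS]: N:car1-GO,E:wait,S:car2-GO,W:wait | queues: N=0 E=2 S=1 W=0
Step 2 [NS]: N:empty,E:wait,S:car5-GO,W:wait | queues: N=0 E=2 S=0 W=0
Step 3 [NS]: N:empty,E:wait,S:empty,W:wait | queues: N=0 E=2 S=0 W=0
Cars crossed by step 3: 3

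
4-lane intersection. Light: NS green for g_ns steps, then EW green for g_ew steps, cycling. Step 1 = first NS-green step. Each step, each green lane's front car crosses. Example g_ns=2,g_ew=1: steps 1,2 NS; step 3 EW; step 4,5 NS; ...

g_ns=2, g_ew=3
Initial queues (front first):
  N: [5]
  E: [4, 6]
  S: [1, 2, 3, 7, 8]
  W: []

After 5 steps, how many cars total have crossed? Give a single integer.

Step 1 [NS]: N:car5-GO,E:wait,S:car1-GO,W:wait | queues: N=0 E=2 S=4 W=0
Step 2 [NS]: N:empty,E:wait,S:car2-GO,W:wait | queues: N=0 E=2 S=3 W=0
Step 3 [EW]: N:wait,E:car4-GO,S:wait,W:empty | queues: N=0 E=1 S=3 W=0
Step 4 [EW]: N:wait,E:car6-GO,S:wait,W:empty | queues: N=0 E=0 S=3 W=0
Step 5 [EW]: N:wait,E:empty,S:wait,W:empty | queues: N=0 E=0 S=3 W=0
Cars crossed by step 5: 5

Answer: 5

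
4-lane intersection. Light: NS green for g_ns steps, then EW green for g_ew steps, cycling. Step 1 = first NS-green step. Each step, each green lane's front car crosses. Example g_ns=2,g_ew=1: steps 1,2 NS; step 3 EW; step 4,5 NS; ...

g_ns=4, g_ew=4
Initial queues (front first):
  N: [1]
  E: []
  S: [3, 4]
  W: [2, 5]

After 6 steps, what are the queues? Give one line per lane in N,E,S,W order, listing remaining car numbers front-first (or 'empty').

Step 1 [NS]: N:car1-GO,E:wait,S:car3-GO,W:wait | queues: N=0 E=0 S=1 W=2
Step 2 [NS]: N:empty,E:wait,S:car4-GO,W:wait | queues: N=0 E=0 S=0 W=2
Step 3 [NS]: N:empty,E:wait,S:empty,W:wait | queues: N=0 E=0 S=0 W=2
Step 4 [NS]: N:empty,E:wait,S:empty,W:wait | queues: N=0 E=0 S=0 W=2
Step 5 [EW]: N:wait,E:empty,S:wait,W:car2-GO | queues: N=0 E=0 S=0 W=1
Step 6 [EW]: N:wait,E:empty,S:wait,W:car5-GO | queues: N=0 E=0 S=0 W=0

N: empty
E: empty
S: empty
W: empty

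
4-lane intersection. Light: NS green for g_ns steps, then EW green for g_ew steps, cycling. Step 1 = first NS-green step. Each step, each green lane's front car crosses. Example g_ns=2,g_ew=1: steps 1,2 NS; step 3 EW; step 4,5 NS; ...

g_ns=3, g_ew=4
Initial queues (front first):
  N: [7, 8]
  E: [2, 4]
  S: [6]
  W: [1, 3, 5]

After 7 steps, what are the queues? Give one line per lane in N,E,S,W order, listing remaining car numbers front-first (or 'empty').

Step 1 [NS]: N:car7-GO,E:wait,S:car6-GO,W:wait | queues: N=1 E=2 S=0 W=3
Step 2 [NS]: N:car8-GO,E:wait,S:empty,W:wait | queues: N=0 E=2 S=0 W=3
Step 3 [NS]: N:empty,E:wait,S:empty,W:wait | queues: N=0 E=2 S=0 W=3
Step 4 [EW]: N:wait,E:car2-GO,S:wait,W:car1-GO | queues: N=0 E=1 S=0 W=2
Step 5 [EW]: N:wait,E:car4-GO,S:wait,W:car3-GO | queues: N=0 E=0 S=0 W=1
Step 6 [EW]: N:wait,E:empty,S:wait,W:car5-GO | queues: N=0 E=0 S=0 W=0

N: empty
E: empty
S: empty
W: empty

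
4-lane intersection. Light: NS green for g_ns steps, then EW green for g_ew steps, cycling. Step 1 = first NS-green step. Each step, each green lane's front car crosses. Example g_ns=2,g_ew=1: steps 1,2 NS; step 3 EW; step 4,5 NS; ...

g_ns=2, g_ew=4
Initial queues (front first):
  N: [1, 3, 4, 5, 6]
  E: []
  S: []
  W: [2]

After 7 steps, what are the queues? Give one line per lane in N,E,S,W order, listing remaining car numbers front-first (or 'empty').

Step 1 [NS]: N:car1-GO,E:wait,S:empty,W:wait | queues: N=4 E=0 S=0 W=1
Step 2 [NS]: N:car3-GO,E:wait,S:empty,W:wait | queues: N=3 E=0 S=0 W=1
Step 3 [EW]: N:wait,E:empty,S:wait,W:car2-GO | queues: N=3 E=0 S=0 W=0
Step 4 [EW]: N:wait,E:empty,S:wait,W:empty | queues: N=3 E=0 S=0 W=0
Step 5 [EW]: N:wait,E:empty,S:wait,W:empty | queues: N=3 E=0 S=0 W=0
Step 6 [EW]: N:wait,E:empty,S:wait,W:empty | queues: N=3 E=0 S=0 W=0
Step 7 [NS]: N:car4-GO,E:wait,S:empty,W:wait | queues: N=2 E=0 S=0 W=0

N: 5 6
E: empty
S: empty
W: empty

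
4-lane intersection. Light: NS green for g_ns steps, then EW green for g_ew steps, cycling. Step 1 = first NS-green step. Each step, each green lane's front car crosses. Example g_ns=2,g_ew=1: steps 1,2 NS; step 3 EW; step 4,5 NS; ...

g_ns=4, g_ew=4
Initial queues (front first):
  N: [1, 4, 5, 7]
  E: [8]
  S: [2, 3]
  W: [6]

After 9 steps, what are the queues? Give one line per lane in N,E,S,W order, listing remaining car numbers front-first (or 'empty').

Step 1 [NS]: N:car1-GO,E:wait,S:car2-GO,W:wait | queues: N=3 E=1 S=1 W=1
Step 2 [NS]: N:car4-GO,E:wait,S:car3-GO,W:wait | queues: N=2 E=1 S=0 W=1
Step 3 [NS]: N:car5-GO,E:wait,S:empty,W:wait | queues: N=1 E=1 S=0 W=1
Step 4 [NS]: N:car7-GO,E:wait,S:empty,W:wait | queues: N=0 E=1 S=0 W=1
Step 5 [EW]: N:wait,E:car8-GO,S:wait,W:car6-GO | queues: N=0 E=0 S=0 W=0

N: empty
E: empty
S: empty
W: empty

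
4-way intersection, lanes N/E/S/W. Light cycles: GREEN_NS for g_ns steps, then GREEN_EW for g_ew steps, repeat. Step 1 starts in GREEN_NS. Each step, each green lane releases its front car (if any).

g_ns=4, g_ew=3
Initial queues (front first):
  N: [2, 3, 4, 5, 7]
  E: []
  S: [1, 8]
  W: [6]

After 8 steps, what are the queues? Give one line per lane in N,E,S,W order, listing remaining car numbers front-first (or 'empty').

Step 1 [NS]: N:car2-GO,E:wait,S:car1-GO,W:wait | queues: N=4 E=0 S=1 W=1
Step 2 [NS]: N:car3-GO,E:wait,S:car8-GO,W:wait | queues: N=3 E=0 S=0 W=1
Step 3 [NS]: N:car4-GO,E:wait,S:empty,W:wait | queues: N=2 E=0 S=0 W=1
Step 4 [NS]: N:car5-GO,E:wait,S:empty,W:wait | queues: N=1 E=0 S=0 W=1
Step 5 [EW]: N:wait,E:empty,S:wait,W:car6-GO | queues: N=1 E=0 S=0 W=0
Step 6 [EW]: N:wait,E:empty,S:wait,W:empty | queues: N=1 E=0 S=0 W=0
Step 7 [EW]: N:wait,E:empty,S:wait,W:empty | queues: N=1 E=0 S=0 W=0
Step 8 [NS]: N:car7-GO,E:wait,S:empty,W:wait | queues: N=0 E=0 S=0 W=0

N: empty
E: empty
S: empty
W: empty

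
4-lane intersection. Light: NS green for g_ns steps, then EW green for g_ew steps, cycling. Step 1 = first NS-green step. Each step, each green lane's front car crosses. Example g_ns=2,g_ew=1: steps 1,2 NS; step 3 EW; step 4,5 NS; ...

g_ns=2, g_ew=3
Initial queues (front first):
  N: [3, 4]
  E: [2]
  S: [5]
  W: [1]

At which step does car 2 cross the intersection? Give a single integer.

Step 1 [NS]: N:car3-GO,E:wait,S:car5-GO,W:wait | queues: N=1 E=1 S=0 W=1
Step 2 [NS]: N:car4-GO,E:wait,S:empty,W:wait | queues: N=0 E=1 S=0 W=1
Step 3 [EW]: N:wait,E:car2-GO,S:wait,W:car1-GO | queues: N=0 E=0 S=0 W=0
Car 2 crosses at step 3

3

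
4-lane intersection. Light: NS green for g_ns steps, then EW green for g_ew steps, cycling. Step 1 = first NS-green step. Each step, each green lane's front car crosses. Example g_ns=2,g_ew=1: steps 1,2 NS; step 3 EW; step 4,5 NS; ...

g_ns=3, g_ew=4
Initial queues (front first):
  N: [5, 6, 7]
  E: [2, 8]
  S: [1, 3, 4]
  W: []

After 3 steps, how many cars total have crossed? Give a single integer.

Answer: 6

Derivation:
Step 1 [NS]: N:car5-GO,E:wait,S:car1-GO,W:wait | queues: N=2 E=2 S=2 W=0
Step 2 [NS]: N:car6-GO,E:wait,S:car3-GO,W:wait | queues: N=1 E=2 S=1 W=0
Step 3 [NS]: N:car7-GO,E:wait,S:car4-GO,W:wait | queues: N=0 E=2 S=0 W=0
Cars crossed by step 3: 6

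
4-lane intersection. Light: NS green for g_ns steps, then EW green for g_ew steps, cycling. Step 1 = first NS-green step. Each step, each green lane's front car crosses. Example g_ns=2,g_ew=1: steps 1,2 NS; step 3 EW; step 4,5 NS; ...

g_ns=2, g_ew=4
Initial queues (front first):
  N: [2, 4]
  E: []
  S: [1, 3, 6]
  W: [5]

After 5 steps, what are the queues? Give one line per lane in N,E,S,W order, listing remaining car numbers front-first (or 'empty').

Step 1 [NS]: N:car2-GO,E:wait,S:car1-GO,W:wait | queues: N=1 E=0 S=2 W=1
Step 2 [NS]: N:car4-GO,E:wait,S:car3-GO,W:wait | queues: N=0 E=0 S=1 W=1
Step 3 [EW]: N:wait,E:empty,S:wait,W:car5-GO | queues: N=0 E=0 S=1 W=0
Step 4 [EW]: N:wait,E:empty,S:wait,W:empty | queues: N=0 E=0 S=1 W=0
Step 5 [EW]: N:wait,E:empty,S:wait,W:empty | queues: N=0 E=0 S=1 W=0

N: empty
E: empty
S: 6
W: empty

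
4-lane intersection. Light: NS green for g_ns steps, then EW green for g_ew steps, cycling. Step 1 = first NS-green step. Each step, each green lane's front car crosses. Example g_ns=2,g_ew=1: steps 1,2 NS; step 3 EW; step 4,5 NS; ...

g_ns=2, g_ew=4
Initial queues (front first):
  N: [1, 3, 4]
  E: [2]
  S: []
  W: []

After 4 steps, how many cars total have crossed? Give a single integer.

Answer: 3

Derivation:
Step 1 [NS]: N:car1-GO,E:wait,S:empty,W:wait | queues: N=2 E=1 S=0 W=0
Step 2 [NS]: N:car3-GO,E:wait,S:empty,W:wait | queues: N=1 E=1 S=0 W=0
Step 3 [EW]: N:wait,E:car2-GO,S:wait,W:empty | queues: N=1 E=0 S=0 W=0
Step 4 [EW]: N:wait,E:empty,S:wait,W:empty | queues: N=1 E=0 S=0 W=0
Cars crossed by step 4: 3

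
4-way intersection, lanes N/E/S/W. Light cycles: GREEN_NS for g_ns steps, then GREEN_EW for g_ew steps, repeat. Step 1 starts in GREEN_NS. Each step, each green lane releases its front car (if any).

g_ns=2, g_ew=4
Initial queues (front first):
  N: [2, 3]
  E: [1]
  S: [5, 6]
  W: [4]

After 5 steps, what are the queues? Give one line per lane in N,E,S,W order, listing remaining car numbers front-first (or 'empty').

Step 1 [NS]: N:car2-GO,E:wait,S:car5-GO,W:wait | queues: N=1 E=1 S=1 W=1
Step 2 [NS]: N:car3-GO,E:wait,S:car6-GO,W:wait | queues: N=0 E=1 S=0 W=1
Step 3 [EW]: N:wait,E:car1-GO,S:wait,W:car4-GO | queues: N=0 E=0 S=0 W=0

N: empty
E: empty
S: empty
W: empty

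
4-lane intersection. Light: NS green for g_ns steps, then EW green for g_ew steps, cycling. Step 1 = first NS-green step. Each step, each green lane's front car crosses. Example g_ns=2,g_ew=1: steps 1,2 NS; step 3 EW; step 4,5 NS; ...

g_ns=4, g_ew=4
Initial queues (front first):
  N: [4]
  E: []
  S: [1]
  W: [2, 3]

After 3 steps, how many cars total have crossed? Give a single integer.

Answer: 2

Derivation:
Step 1 [NS]: N:car4-GO,E:wait,S:car1-GO,W:wait | queues: N=0 E=0 S=0 W=2
Step 2 [NS]: N:empty,E:wait,S:empty,W:wait | queues: N=0 E=0 S=0 W=2
Step 3 [NS]: N:empty,E:wait,S:empty,W:wait | queues: N=0 E=0 S=0 W=2
Cars crossed by step 3: 2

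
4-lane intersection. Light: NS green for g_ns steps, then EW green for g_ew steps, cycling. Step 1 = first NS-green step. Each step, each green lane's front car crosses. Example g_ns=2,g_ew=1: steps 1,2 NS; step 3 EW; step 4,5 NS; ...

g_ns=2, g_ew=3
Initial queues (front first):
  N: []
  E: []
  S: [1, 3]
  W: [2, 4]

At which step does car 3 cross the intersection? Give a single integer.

Step 1 [NS]: N:empty,E:wait,S:car1-GO,W:wait | queues: N=0 E=0 S=1 W=2
Step 2 [NS]: N:empty,E:wait,S:car3-GO,W:wait | queues: N=0 E=0 S=0 W=2
Step 3 [EW]: N:wait,E:empty,S:wait,W:car2-GO | queues: N=0 E=0 S=0 W=1
Step 4 [EW]: N:wait,E:empty,S:wait,W:car4-GO | queues: N=0 E=0 S=0 W=0
Car 3 crosses at step 2

2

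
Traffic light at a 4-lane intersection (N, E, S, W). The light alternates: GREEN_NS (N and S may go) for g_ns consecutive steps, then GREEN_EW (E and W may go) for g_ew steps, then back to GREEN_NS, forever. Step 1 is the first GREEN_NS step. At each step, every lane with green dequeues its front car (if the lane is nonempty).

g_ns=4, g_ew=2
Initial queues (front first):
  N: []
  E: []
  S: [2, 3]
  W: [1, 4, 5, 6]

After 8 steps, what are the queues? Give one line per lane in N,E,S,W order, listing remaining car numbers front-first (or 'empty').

Step 1 [NS]: N:empty,E:wait,S:car2-GO,W:wait | queues: N=0 E=0 S=1 W=4
Step 2 [NS]: N:empty,E:wait,S:car3-GO,W:wait | queues: N=0 E=0 S=0 W=4
Step 3 [NS]: N:empty,E:wait,S:empty,W:wait | queues: N=0 E=0 S=0 W=4
Step 4 [NS]: N:empty,E:wait,S:empty,W:wait | queues: N=0 E=0 S=0 W=4
Step 5 [EW]: N:wait,E:empty,S:wait,W:car1-GO | queues: N=0 E=0 S=0 W=3
Step 6 [EW]: N:wait,E:empty,S:wait,W:car4-GO | queues: N=0 E=0 S=0 W=2
Step 7 [NS]: N:empty,E:wait,S:empty,W:wait | queues: N=0 E=0 S=0 W=2
Step 8 [NS]: N:empty,E:wait,S:empty,W:wait | queues: N=0 E=0 S=0 W=2

N: empty
E: empty
S: empty
W: 5 6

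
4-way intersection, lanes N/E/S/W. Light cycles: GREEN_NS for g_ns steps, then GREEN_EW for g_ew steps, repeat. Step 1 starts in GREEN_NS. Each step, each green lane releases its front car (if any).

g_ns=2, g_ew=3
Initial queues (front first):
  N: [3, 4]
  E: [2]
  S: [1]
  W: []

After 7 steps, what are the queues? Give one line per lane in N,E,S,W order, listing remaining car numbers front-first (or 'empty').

Step 1 [NS]: N:car3-GO,E:wait,S:car1-GO,W:wait | queues: N=1 E=1 S=0 W=0
Step 2 [NS]: N:car4-GO,E:wait,S:empty,W:wait | queues: N=0 E=1 S=0 W=0
Step 3 [EW]: N:wait,E:car2-GO,S:wait,W:empty | queues: N=0 E=0 S=0 W=0

N: empty
E: empty
S: empty
W: empty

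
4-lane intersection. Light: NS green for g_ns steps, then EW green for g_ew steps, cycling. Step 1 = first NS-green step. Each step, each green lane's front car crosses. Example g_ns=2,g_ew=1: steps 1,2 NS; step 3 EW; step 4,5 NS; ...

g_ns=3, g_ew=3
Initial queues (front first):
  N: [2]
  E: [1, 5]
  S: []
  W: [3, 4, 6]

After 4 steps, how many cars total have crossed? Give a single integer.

Step 1 [NS]: N:car2-GO,E:wait,S:empty,W:wait | queues: N=0 E=2 S=0 W=3
Step 2 [NS]: N:empty,E:wait,S:empty,W:wait | queues: N=0 E=2 S=0 W=3
Step 3 [NS]: N:empty,E:wait,S:empty,W:wait | queues: N=0 E=2 S=0 W=3
Step 4 [EW]: N:wait,E:car1-GO,S:wait,W:car3-GO | queues: N=0 E=1 S=0 W=2
Cars crossed by step 4: 3

Answer: 3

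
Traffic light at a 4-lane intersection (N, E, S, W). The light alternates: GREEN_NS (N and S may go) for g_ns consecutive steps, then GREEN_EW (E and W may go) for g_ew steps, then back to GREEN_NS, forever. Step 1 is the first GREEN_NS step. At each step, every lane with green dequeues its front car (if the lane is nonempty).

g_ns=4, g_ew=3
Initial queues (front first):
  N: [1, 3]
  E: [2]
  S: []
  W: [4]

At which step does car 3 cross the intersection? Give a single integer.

Step 1 [NS]: N:car1-GO,E:wait,S:empty,W:wait | queues: N=1 E=1 S=0 W=1
Step 2 [NS]: N:car3-GO,E:wait,S:empty,W:wait | queues: N=0 E=1 S=0 W=1
Step 3 [NS]: N:empty,E:wait,S:empty,W:wait | queues: N=0 E=1 S=0 W=1
Step 4 [NS]: N:empty,E:wait,S:empty,W:wait | queues: N=0 E=1 S=0 W=1
Step 5 [EW]: N:wait,E:car2-GO,S:wait,W:car4-GO | queues: N=0 E=0 S=0 W=0
Car 3 crosses at step 2

2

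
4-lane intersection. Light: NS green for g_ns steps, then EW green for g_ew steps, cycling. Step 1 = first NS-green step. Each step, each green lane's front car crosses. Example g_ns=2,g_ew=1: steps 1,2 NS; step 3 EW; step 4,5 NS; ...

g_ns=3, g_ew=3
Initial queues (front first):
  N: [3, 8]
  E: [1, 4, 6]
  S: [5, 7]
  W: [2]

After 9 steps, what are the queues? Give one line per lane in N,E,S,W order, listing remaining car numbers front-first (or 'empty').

Step 1 [NS]: N:car3-GO,E:wait,S:car5-GO,W:wait | queues: N=1 E=3 S=1 W=1
Step 2 [NS]: N:car8-GO,E:wait,S:car7-GO,W:wait | queues: N=0 E=3 S=0 W=1
Step 3 [NS]: N:empty,E:wait,S:empty,W:wait | queues: N=0 E=3 S=0 W=1
Step 4 [EW]: N:wait,E:car1-GO,S:wait,W:car2-GO | queues: N=0 E=2 S=0 W=0
Step 5 [EW]: N:wait,E:car4-GO,S:wait,W:empty | queues: N=0 E=1 S=0 W=0
Step 6 [EW]: N:wait,E:car6-GO,S:wait,W:empty | queues: N=0 E=0 S=0 W=0

N: empty
E: empty
S: empty
W: empty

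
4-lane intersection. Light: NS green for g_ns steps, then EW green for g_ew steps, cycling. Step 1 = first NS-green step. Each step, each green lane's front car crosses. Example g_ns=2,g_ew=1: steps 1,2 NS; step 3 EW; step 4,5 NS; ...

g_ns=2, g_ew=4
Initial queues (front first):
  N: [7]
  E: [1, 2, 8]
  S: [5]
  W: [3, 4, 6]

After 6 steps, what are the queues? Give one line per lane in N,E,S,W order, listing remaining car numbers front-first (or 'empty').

Step 1 [NS]: N:car7-GO,E:wait,S:car5-GO,W:wait | queues: N=0 E=3 S=0 W=3
Step 2 [NS]: N:empty,E:wait,S:empty,W:wait | queues: N=0 E=3 S=0 W=3
Step 3 [EW]: N:wait,E:car1-GO,S:wait,W:car3-GO | queues: N=0 E=2 S=0 W=2
Step 4 [EW]: N:wait,E:car2-GO,S:wait,W:car4-GO | queues: N=0 E=1 S=0 W=1
Step 5 [EW]: N:wait,E:car8-GO,S:wait,W:car6-GO | queues: N=0 E=0 S=0 W=0

N: empty
E: empty
S: empty
W: empty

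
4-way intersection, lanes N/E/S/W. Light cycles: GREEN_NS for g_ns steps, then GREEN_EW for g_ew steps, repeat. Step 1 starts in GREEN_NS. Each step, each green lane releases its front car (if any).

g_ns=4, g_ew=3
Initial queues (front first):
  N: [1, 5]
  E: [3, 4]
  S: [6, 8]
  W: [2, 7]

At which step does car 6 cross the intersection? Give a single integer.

Step 1 [NS]: N:car1-GO,E:wait,S:car6-GO,W:wait | queues: N=1 E=2 S=1 W=2
Step 2 [NS]: N:car5-GO,E:wait,S:car8-GO,W:wait | queues: N=0 E=2 S=0 W=2
Step 3 [NS]: N:empty,E:wait,S:empty,W:wait | queues: N=0 E=2 S=0 W=2
Step 4 [NS]: N:empty,E:wait,S:empty,W:wait | queues: N=0 E=2 S=0 W=2
Step 5 [EW]: N:wait,E:car3-GO,S:wait,W:car2-GO | queues: N=0 E=1 S=0 W=1
Step 6 [EW]: N:wait,E:car4-GO,S:wait,W:car7-GO | queues: N=0 E=0 S=0 W=0
Car 6 crosses at step 1

1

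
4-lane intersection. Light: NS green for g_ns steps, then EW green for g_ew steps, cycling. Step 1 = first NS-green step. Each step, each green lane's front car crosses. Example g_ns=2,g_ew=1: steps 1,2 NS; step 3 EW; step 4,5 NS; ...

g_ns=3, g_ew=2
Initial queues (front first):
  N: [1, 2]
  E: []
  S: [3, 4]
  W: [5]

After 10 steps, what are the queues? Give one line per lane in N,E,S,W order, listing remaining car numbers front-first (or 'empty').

Step 1 [NS]: N:car1-GO,E:wait,S:car3-GO,W:wait | queues: N=1 E=0 S=1 W=1
Step 2 [NS]: N:car2-GO,E:wait,S:car4-GO,W:wait | queues: N=0 E=0 S=0 W=1
Step 3 [NS]: N:empty,E:wait,S:empty,W:wait | queues: N=0 E=0 S=0 W=1
Step 4 [EW]: N:wait,E:empty,S:wait,W:car5-GO | queues: N=0 E=0 S=0 W=0

N: empty
E: empty
S: empty
W: empty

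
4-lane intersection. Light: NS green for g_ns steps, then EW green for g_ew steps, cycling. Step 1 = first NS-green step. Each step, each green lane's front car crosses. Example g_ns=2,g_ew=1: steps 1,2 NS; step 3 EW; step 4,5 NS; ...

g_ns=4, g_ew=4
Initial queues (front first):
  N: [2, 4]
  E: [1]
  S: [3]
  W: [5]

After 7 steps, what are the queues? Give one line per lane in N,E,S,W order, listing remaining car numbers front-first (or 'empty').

Step 1 [NS]: N:car2-GO,E:wait,S:car3-GO,W:wait | queues: N=1 E=1 S=0 W=1
Step 2 [NS]: N:car4-GO,E:wait,S:empty,W:wait | queues: N=0 E=1 S=0 W=1
Step 3 [NS]: N:empty,E:wait,S:empty,W:wait | queues: N=0 E=1 S=0 W=1
Step 4 [NS]: N:empty,E:wait,S:empty,W:wait | queues: N=0 E=1 S=0 W=1
Step 5 [EW]: N:wait,E:car1-GO,S:wait,W:car5-GO | queues: N=0 E=0 S=0 W=0

N: empty
E: empty
S: empty
W: empty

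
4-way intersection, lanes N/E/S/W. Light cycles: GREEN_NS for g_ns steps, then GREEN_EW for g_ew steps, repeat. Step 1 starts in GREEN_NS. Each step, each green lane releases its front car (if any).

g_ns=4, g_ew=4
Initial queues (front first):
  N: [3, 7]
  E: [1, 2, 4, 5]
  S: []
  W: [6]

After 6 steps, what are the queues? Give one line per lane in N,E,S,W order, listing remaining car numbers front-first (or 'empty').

Step 1 [NS]: N:car3-GO,E:wait,S:empty,W:wait | queues: N=1 E=4 S=0 W=1
Step 2 [NS]: N:car7-GO,E:wait,S:empty,W:wait | queues: N=0 E=4 S=0 W=1
Step 3 [NS]: N:empty,E:wait,S:empty,W:wait | queues: N=0 E=4 S=0 W=1
Step 4 [NS]: N:empty,E:wait,S:empty,W:wait | queues: N=0 E=4 S=0 W=1
Step 5 [EW]: N:wait,E:car1-GO,S:wait,W:car6-GO | queues: N=0 E=3 S=0 W=0
Step 6 [EW]: N:wait,E:car2-GO,S:wait,W:empty | queues: N=0 E=2 S=0 W=0

N: empty
E: 4 5
S: empty
W: empty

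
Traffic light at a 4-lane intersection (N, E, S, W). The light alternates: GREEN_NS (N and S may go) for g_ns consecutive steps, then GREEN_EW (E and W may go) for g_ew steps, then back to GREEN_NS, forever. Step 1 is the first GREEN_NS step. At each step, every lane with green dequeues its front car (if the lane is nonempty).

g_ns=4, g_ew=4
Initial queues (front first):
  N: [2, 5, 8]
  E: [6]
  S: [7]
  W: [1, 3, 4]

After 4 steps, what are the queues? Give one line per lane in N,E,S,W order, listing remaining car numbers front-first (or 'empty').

Step 1 [NS]: N:car2-GO,E:wait,S:car7-GO,W:wait | queues: N=2 E=1 S=0 W=3
Step 2 [NS]: N:car5-GO,E:wait,S:empty,W:wait | queues: N=1 E=1 S=0 W=3
Step 3 [NS]: N:car8-GO,E:wait,S:empty,W:wait | queues: N=0 E=1 S=0 W=3
Step 4 [NS]: N:empty,E:wait,S:empty,W:wait | queues: N=0 E=1 S=0 W=3

N: empty
E: 6
S: empty
W: 1 3 4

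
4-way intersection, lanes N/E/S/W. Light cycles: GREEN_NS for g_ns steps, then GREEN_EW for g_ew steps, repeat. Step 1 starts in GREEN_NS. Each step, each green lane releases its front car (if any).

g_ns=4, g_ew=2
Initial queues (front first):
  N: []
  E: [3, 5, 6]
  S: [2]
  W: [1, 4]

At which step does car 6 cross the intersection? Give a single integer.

Step 1 [NS]: N:empty,E:wait,S:car2-GO,W:wait | queues: N=0 E=3 S=0 W=2
Step 2 [NS]: N:empty,E:wait,S:empty,W:wait | queues: N=0 E=3 S=0 W=2
Step 3 [NS]: N:empty,E:wait,S:empty,W:wait | queues: N=0 E=3 S=0 W=2
Step 4 [NS]: N:empty,E:wait,S:empty,W:wait | queues: N=0 E=3 S=0 W=2
Step 5 [EW]: N:wait,E:car3-GO,S:wait,W:car1-GO | queues: N=0 E=2 S=0 W=1
Step 6 [EW]: N:wait,E:car5-GO,S:wait,W:car4-GO | queues: N=0 E=1 S=0 W=0
Step 7 [NS]: N:empty,E:wait,S:empty,W:wait | queues: N=0 E=1 S=0 W=0
Step 8 [NS]: N:empty,E:wait,S:empty,W:wait | queues: N=0 E=1 S=0 W=0
Step 9 [NS]: N:empty,E:wait,S:empty,W:wait | queues: N=0 E=1 S=0 W=0
Step 10 [NS]: N:empty,E:wait,S:empty,W:wait | queues: N=0 E=1 S=0 W=0
Step 11 [EW]: N:wait,E:car6-GO,S:wait,W:empty | queues: N=0 E=0 S=0 W=0
Car 6 crosses at step 11

11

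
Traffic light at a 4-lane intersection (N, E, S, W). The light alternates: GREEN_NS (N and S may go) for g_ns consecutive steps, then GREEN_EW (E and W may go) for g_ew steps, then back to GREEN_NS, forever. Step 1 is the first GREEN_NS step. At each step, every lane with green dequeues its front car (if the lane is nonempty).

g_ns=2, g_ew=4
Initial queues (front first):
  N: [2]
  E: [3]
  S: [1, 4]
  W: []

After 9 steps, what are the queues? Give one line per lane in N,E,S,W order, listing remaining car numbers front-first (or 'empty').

Step 1 [NS]: N:car2-GO,E:wait,S:car1-GO,W:wait | queues: N=0 E=1 S=1 W=0
Step 2 [NS]: N:empty,E:wait,S:car4-GO,W:wait | queues: N=0 E=1 S=0 W=0
Step 3 [EW]: N:wait,E:car3-GO,S:wait,W:empty | queues: N=0 E=0 S=0 W=0

N: empty
E: empty
S: empty
W: empty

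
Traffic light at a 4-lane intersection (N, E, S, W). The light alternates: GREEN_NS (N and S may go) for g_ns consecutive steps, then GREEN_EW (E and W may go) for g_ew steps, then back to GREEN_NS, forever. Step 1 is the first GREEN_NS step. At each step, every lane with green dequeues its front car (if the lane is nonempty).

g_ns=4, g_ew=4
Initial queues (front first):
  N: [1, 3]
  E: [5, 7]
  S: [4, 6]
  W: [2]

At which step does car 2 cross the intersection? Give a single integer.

Step 1 [NS]: N:car1-GO,E:wait,S:car4-GO,W:wait | queues: N=1 E=2 S=1 W=1
Step 2 [NS]: N:car3-GO,E:wait,S:car6-GO,W:wait | queues: N=0 E=2 S=0 W=1
Step 3 [NS]: N:empty,E:wait,S:empty,W:wait | queues: N=0 E=2 S=0 W=1
Step 4 [NS]: N:empty,E:wait,S:empty,W:wait | queues: N=0 E=2 S=0 W=1
Step 5 [EW]: N:wait,E:car5-GO,S:wait,W:car2-GO | queues: N=0 E=1 S=0 W=0
Step 6 [EW]: N:wait,E:car7-GO,S:wait,W:empty | queues: N=0 E=0 S=0 W=0
Car 2 crosses at step 5

5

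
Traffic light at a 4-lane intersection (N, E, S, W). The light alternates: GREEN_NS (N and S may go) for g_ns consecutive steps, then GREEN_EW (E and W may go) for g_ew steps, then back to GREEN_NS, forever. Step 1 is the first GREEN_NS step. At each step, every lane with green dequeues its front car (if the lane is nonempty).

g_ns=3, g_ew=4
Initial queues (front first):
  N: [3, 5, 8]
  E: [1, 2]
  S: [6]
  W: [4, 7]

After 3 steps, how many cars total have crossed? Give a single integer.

Step 1 [NS]: N:car3-GO,E:wait,S:car6-GO,W:wait | queues: N=2 E=2 S=0 W=2
Step 2 [NS]: N:car5-GO,E:wait,S:empty,W:wait | queues: N=1 E=2 S=0 W=2
Step 3 [NS]: N:car8-GO,E:wait,S:empty,W:wait | queues: N=0 E=2 S=0 W=2
Cars crossed by step 3: 4

Answer: 4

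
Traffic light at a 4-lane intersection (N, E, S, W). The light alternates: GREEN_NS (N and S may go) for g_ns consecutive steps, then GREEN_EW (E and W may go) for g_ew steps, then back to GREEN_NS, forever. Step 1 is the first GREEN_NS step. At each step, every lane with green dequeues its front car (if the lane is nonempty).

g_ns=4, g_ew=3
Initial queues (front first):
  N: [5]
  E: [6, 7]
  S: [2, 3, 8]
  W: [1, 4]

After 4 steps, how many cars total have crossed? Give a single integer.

Answer: 4

Derivation:
Step 1 [NS]: N:car5-GO,E:wait,S:car2-GO,W:wait | queues: N=0 E=2 S=2 W=2
Step 2 [NS]: N:empty,E:wait,S:car3-GO,W:wait | queues: N=0 E=2 S=1 W=2
Step 3 [NS]: N:empty,E:wait,S:car8-GO,W:wait | queues: N=0 E=2 S=0 W=2
Step 4 [NS]: N:empty,E:wait,S:empty,W:wait | queues: N=0 E=2 S=0 W=2
Cars crossed by step 4: 4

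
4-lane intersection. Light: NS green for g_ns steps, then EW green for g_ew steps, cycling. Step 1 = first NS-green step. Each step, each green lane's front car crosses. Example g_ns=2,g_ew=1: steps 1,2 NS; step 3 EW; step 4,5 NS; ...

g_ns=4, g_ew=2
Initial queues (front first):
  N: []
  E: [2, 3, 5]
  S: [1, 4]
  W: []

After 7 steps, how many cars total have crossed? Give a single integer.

Answer: 4

Derivation:
Step 1 [NS]: N:empty,E:wait,S:car1-GO,W:wait | queues: N=0 E=3 S=1 W=0
Step 2 [NS]: N:empty,E:wait,S:car4-GO,W:wait | queues: N=0 E=3 S=0 W=0
Step 3 [NS]: N:empty,E:wait,S:empty,W:wait | queues: N=0 E=3 S=0 W=0
Step 4 [NS]: N:empty,E:wait,S:empty,W:wait | queues: N=0 E=3 S=0 W=0
Step 5 [EW]: N:wait,E:car2-GO,S:wait,W:empty | queues: N=0 E=2 S=0 W=0
Step 6 [EW]: N:wait,E:car3-GO,S:wait,W:empty | queues: N=0 E=1 S=0 W=0
Step 7 [NS]: N:empty,E:wait,S:empty,W:wait | queues: N=0 E=1 S=0 W=0
Cars crossed by step 7: 4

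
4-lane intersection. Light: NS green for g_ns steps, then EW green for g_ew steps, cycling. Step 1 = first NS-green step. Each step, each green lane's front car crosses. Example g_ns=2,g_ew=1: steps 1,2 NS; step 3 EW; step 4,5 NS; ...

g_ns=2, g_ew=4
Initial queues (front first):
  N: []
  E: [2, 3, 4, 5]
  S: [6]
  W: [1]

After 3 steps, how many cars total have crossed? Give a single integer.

Step 1 [NS]: N:empty,E:wait,S:car6-GO,W:wait | queues: N=0 E=4 S=0 W=1
Step 2 [NS]: N:empty,E:wait,S:empty,W:wait | queues: N=0 E=4 S=0 W=1
Step 3 [EW]: N:wait,E:car2-GO,S:wait,W:car1-GO | queues: N=0 E=3 S=0 W=0
Cars crossed by step 3: 3

Answer: 3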